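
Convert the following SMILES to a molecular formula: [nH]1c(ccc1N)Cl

Heavy atoms from the SMILES: 4 C, 1 Cl, 2 N.
Implicit hydrogens by atom environment:
  2 × C (aromatic): 1 H each → 2
  2 × C (aromatic): no H
  1 × Cl: no H
  1 × N: 2 H
  1 × N (aromatic): 1 H
  Total hydrogens = 5.
Molecular formula: C4H5ClN2

C4H5ClN2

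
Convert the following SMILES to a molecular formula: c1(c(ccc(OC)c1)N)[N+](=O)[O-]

Heavy atoms from the SMILES: 7 C, 2 N, 3 O.
Implicit hydrogens by atom environment:
  3 × C (aromatic): 1 H each → 3
  3 × C (aromatic): no H
  2 × O: no H
  1 × C: 3 H
  1 × N: 2 H
  1 × N (charge +1): no H
  1 × O (charge -1): no H
  Total hydrogens = 8.
Molecular formula: C7H8N2O3

C7H8N2O3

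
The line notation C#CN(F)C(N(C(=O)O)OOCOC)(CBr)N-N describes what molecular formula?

Heavy atoms from the SMILES: 1 Br, 7 C, 1 F, 4 N, 5 O.
Implicit hydrogens by atom environment:
  4 × O: no H
  3 × C: no H
  2 × C: 2 H each → 4
  2 × N: no H
  1 × Br: no H
  1 × C: 3 H
  1 × C: 1 H
  1 × F: no H
  1 × N: 2 H
  1 × N: 1 H
  1 × O: 1 H
  Total hydrogens = 12.
Molecular formula: C7H12BrFN4O5

C7H12BrFN4O5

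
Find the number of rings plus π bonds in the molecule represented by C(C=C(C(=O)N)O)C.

2

Molecular formula from the SMILES: C5H9NO2.
DoU = (2C + 2 + N − H − X)/2 = (2·5 + 2 + 1 − 9 − 0)/2 = 4/2 = 2.
(Structurally: 0 ring(s) + 2 π bond(s) = 2.)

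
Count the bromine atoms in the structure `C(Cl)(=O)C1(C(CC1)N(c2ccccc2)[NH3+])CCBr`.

The symbol for bromine appears 1 time in the SMILES.

1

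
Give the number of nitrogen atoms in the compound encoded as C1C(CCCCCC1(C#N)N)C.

The symbol for nitrogen appears 2 times in the SMILES.

2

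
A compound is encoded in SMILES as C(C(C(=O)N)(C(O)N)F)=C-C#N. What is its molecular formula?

C6H8FN3O2

Heavy atoms from the SMILES: 6 C, 1 F, 3 N, 2 O.
Implicit hydrogens by atom environment:
  3 × C: 1 H each → 3
  3 × C: no H
  2 × N: 2 H each → 4
  1 × F: no H
  1 × N: no H
  1 × O: 1 H
  1 × O: no H
  Total hydrogens = 8.
Molecular formula: C6H8FN3O2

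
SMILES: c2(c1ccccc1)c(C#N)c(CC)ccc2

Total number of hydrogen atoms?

Hydrogens are implicit in SMILES; fill each atom to its normal valence:
  8 × C (aromatic): 1 H each → 8
  4 × C (aromatic): no H
  1 × C: 3 H
  1 × C: 2 H
  1 × C: no H
  1 × N: no H
  Total hydrogens = 13.

13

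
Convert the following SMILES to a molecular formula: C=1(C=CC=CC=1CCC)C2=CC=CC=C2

Heavy atoms from the SMILES: 15 C.
Implicit hydrogens by atom environment:
  9 × C (aromatic): 1 H each → 9
  3 × C (aromatic): no H
  2 × C: 2 H each → 4
  1 × C: 3 H
  Total hydrogens = 16.
Molecular formula: C15H16

C15H16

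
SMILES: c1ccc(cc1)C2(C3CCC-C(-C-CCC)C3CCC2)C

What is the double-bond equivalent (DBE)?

Molecular formula from the SMILES: C21H32.
DoU = (2C + 2 + N − H − X)/2 = (2·21 + 2 + 0 − 32 − 0)/2 = 12/2 = 6.
(Structurally: 3 ring(s) + 3 π bond(s) = 6.)

6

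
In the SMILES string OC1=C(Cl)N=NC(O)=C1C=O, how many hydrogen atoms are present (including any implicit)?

Hydrogens are implicit in SMILES; fill each atom to its normal valence:
  4 × C (aromatic): no H
  2 × N (aromatic): no H
  2 × O: 1 H each → 2
  1 × C: 1 H
  1 × Cl: no H
  1 × O: no H
  Total hydrogens = 3.

3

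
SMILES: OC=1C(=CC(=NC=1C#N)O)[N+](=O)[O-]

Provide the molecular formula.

C6H3N3O4

Heavy atoms from the SMILES: 6 C, 3 N, 4 O.
Implicit hydrogens by atom environment:
  4 × C (aromatic): no H
  2 × O: 1 H each → 2
  1 × C (aromatic): 1 H
  1 × C: no H
  1 × N (aromatic): no H
  1 × N (charge +1): no H
  1 × N: no H
  1 × O: no H
  1 × O (charge -1): no H
  Total hydrogens = 3.
Molecular formula: C6H3N3O4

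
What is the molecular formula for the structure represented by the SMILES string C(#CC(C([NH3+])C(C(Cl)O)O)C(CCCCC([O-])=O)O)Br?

Heavy atoms from the SMILES: 1 Br, 12 C, 1 Cl, 1 N, 5 O.
Implicit hydrogens by atom environment:
  5 × C: 1 H each → 5
  4 × C: 2 H each → 8
  3 × C: no H
  3 × O: 1 H each → 3
  1 × Br: no H
  1 × Cl: no H
  1 × N (charge +1): 3 H
  1 × O: no H
  1 × O (charge -1): no H
  Total hydrogens = 19.
Molecular formula: C12H19BrClNO5

C12H19BrClNO5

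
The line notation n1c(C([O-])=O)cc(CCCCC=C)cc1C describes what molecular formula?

Heavy atoms from the SMILES: 13 C, 1 N, 2 O.
Implicit hydrogens by atom environment:
  5 × C: 2 H each → 10
  3 × C (aromatic): no H
  2 × C (aromatic): 1 H each → 2
  1 × C: 3 H
  1 × C: 1 H
  1 × C: no H
  1 × N (aromatic): no H
  1 × O: no H
  1 × O (charge -1): no H
  Total hydrogens = 16.
Net charge -1.
Molecular formula: C13H16NO2-

C13H16NO2-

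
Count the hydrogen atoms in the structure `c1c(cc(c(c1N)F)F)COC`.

Hydrogens are implicit in SMILES; fill each atom to its normal valence:
  4 × C (aromatic): no H
  2 × C (aromatic): 1 H each → 2
  2 × F: no H
  1 × C: 3 H
  1 × C: 2 H
  1 × N: 2 H
  1 × O: no H
  Total hydrogens = 9.

9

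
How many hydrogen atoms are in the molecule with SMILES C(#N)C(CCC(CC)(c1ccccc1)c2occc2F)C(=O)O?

Hydrogens are implicit in SMILES; fill each atom to its normal valence:
  7 × C (aromatic): 1 H each → 7
  3 × C: 2 H each → 6
  3 × C (aromatic): no H
  3 × C: no H
  1 × C: 3 H
  1 × C: 1 H
  1 × F: no H
  1 × N: no H
  1 × O: 1 H
  1 × O (aromatic): no H
  1 × O: no H
  Total hydrogens = 18.

18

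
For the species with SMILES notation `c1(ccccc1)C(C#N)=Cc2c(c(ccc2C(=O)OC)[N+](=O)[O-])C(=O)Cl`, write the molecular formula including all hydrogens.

Heavy atoms from the SMILES: 18 C, 1 Cl, 2 N, 5 O.
Implicit hydrogens by atom environment:
  7 × C (aromatic): 1 H each → 7
  5 × C (aromatic): no H
  4 × C: no H
  4 × O: no H
  1 × C: 3 H
  1 × C: 1 H
  1 × Cl: no H
  1 × N (charge +1): no H
  1 × N: no H
  1 × O (charge -1): no H
  Total hydrogens = 11.
Molecular formula: C18H11ClN2O5

C18H11ClN2O5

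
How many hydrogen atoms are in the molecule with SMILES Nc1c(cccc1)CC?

11

Hydrogens are implicit in SMILES; fill each atom to its normal valence:
  4 × C (aromatic): 1 H each → 4
  2 × C (aromatic): no H
  1 × C: 3 H
  1 × C: 2 H
  1 × N: 2 H
  Total hydrogens = 11.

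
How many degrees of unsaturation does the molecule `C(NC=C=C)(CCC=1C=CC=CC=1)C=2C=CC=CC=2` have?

10

Molecular formula from the SMILES: C18H19N.
DoU = (2C + 2 + N − H − X)/2 = (2·18 + 2 + 1 − 19 − 0)/2 = 20/2 = 10.
(Structurally: 2 ring(s) + 8 π bond(s) = 10.)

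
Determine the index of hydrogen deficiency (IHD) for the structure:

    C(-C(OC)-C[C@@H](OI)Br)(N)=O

1

Molecular formula from the SMILES: C5H9BrINO3.
DoU = (2C + 2 + N − H − X)/2 = (2·5 + 2 + 1 − 9 − 2)/2 = 2/2 = 1.
(Structurally: 0 ring(s) + 1 π bond(s) = 1.)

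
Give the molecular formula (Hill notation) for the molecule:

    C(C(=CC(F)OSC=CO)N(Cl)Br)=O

C6H6BrClFNO3S

Heavy atoms from the SMILES: 1 Br, 6 C, 1 Cl, 1 F, 1 N, 3 O, 1 S.
Implicit hydrogens by atom environment:
  5 × C: 1 H each → 5
  2 × O: no H
  1 × Br: no H
  1 × C: no H
  1 × Cl: no H
  1 × F: no H
  1 × N: no H
  1 × O: 1 H
  1 × S: no H
  Total hydrogens = 6.
Molecular formula: C6H6BrClFNO3S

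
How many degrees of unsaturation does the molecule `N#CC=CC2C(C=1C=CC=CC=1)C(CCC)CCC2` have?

8

Molecular formula from the SMILES: C18H23N.
DoU = (2C + 2 + N − H − X)/2 = (2·18 + 2 + 1 − 23 − 0)/2 = 16/2 = 8.
(Structurally: 2 ring(s) + 6 π bond(s) = 8.)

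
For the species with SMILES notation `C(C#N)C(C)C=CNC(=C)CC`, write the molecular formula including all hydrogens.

Heavy atoms from the SMILES: 10 C, 2 N.
Implicit hydrogens by atom environment:
  3 × C: 2 H each → 6
  3 × C: 1 H each → 3
  2 × C: 3 H each → 6
  2 × C: no H
  1 × N: 1 H
  1 × N: no H
  Total hydrogens = 16.
Molecular formula: C10H16N2

C10H16N2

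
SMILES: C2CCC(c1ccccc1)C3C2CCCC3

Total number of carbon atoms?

16

The symbol for carbon appears 16 times in the SMILES. Lowercase c denotes aromatic carbon and counts toward C.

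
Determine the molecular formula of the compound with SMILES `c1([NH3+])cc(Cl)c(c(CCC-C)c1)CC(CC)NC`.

C15H26ClN2+

Heavy atoms from the SMILES: 15 C, 1 Cl, 2 N.
Implicit hydrogens by atom environment:
  5 × C: 2 H each → 10
  4 × C (aromatic): no H
  3 × C: 3 H each → 9
  2 × C (aromatic): 1 H each → 2
  1 × C: 1 H
  1 × Cl: no H
  1 × N (charge +1): 3 H
  1 × N: 1 H
  Total hydrogens = 26.
Net charge +1.
Molecular formula: C15H26ClN2+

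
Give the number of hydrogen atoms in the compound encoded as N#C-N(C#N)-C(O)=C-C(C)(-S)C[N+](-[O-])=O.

8

Hydrogens are implicit in SMILES; fill each atom to its normal valence:
  4 × C: no H
  3 × N: no H
  1 × C: 3 H
  1 × C: 2 H
  1 × C: 1 H
  1 × N (charge +1): no H
  1 × O: 1 H
  1 × O: no H
  1 × O (charge -1): no H
  1 × S: 1 H
  Total hydrogens = 8.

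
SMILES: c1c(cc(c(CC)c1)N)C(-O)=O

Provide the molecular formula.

Heavy atoms from the SMILES: 9 C, 1 N, 2 O.
Implicit hydrogens by atom environment:
  3 × C (aromatic): 1 H each → 3
  3 × C (aromatic): no H
  1 × C: 3 H
  1 × C: 2 H
  1 × C: no H
  1 × N: 2 H
  1 × O: 1 H
  1 × O: no H
  Total hydrogens = 11.
Molecular formula: C9H11NO2

C9H11NO2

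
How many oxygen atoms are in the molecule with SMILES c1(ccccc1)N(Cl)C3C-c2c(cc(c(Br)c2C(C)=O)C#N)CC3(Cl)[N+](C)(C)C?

The symbol for oxygen appears 1 time in the SMILES.

1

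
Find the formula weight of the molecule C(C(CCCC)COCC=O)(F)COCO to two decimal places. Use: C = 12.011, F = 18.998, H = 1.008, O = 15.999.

236.28

Molecular formula: C11H21FO4.
M = 11×12.011 + 1×18.998 + 21×1.008 + 4×15.999 = 236.28 g/mol.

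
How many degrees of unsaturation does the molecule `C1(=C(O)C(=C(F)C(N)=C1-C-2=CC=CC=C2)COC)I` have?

Molecular formula from the SMILES: C14H13FINO2.
DoU = (2C + 2 + N − H − X)/2 = (2·14 + 2 + 1 − 13 − 2)/2 = 16/2 = 8.
(Structurally: 2 ring(s) + 6 π bond(s) = 8.)

8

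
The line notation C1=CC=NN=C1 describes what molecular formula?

Heavy atoms from the SMILES: 4 C, 2 N.
Implicit hydrogens by atom environment:
  4 × C (aromatic): 1 H each → 4
  2 × N (aromatic): no H
  Total hydrogens = 4.
Molecular formula: C4H4N2

C4H4N2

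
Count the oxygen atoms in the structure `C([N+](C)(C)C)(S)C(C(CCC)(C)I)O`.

1

The symbol for oxygen appears 1 time in the SMILES.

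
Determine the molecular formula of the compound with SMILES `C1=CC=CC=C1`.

C6H6

Heavy atoms from the SMILES: 6 C.
Implicit hydrogens by atom environment:
  6 × C (aromatic): 1 H each → 6
  Total hydrogens = 6.
Molecular formula: C6H6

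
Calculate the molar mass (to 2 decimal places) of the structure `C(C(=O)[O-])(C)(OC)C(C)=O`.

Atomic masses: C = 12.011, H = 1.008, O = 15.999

Molecular formula: C6H9O4-.
M = 6×12.011 + 9×1.008 + 4×15.999 = 145.13 g/mol.

145.13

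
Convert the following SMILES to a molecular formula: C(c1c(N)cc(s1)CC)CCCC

C11H19NS

Heavy atoms from the SMILES: 11 C, 1 N, 1 S.
Implicit hydrogens by atom environment:
  5 × C: 2 H each → 10
  3 × C (aromatic): no H
  2 × C: 3 H each → 6
  1 × C (aromatic): 1 H
  1 × N: 2 H
  1 × S (aromatic): no H
  Total hydrogens = 19.
Molecular formula: C11H19NS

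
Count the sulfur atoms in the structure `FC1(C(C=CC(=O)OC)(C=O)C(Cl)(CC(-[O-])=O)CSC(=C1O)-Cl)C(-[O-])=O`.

1

The symbol for sulfur appears 1 time in the SMILES.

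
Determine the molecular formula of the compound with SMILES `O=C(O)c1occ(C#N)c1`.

C6H3NO3

Heavy atoms from the SMILES: 6 C, 1 N, 3 O.
Implicit hydrogens by atom environment:
  2 × C (aromatic): 1 H each → 2
  2 × C (aromatic): no H
  2 × C: no H
  1 × N: no H
  1 × O: 1 H
  1 × O (aromatic): no H
  1 × O: no H
  Total hydrogens = 3.
Molecular formula: C6H3NO3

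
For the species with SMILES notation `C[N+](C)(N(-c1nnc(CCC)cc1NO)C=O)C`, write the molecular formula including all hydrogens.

C11H20N5O2+

Heavy atoms from the SMILES: 11 C, 5 N, 2 O.
Implicit hydrogens by atom environment:
  4 × C: 3 H each → 12
  3 × C (aromatic): no H
  2 × C: 2 H each → 4
  2 × N (aromatic): no H
  1 × C (aromatic): 1 H
  1 × C: 1 H
  1 × N: 1 H
  1 × N: no H
  1 × N (charge +1): no H
  1 × O: 1 H
  1 × O: no H
  Total hydrogens = 20.
Net charge +1.
Molecular formula: C11H20N5O2+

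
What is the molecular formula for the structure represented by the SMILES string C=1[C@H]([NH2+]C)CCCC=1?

C7H14N+

Heavy atoms from the SMILES: 7 C, 1 N.
Implicit hydrogens by atom environment:
  3 × C: 2 H each → 6
  3 × C: 1 H each → 3
  1 × C: 3 H
  1 × N (charge +1): 2 H
  Total hydrogens = 14.
Net charge +1.
Molecular formula: C7H14N+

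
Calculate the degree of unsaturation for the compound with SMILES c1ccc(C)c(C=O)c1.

5

Molecular formula from the SMILES: C8H8O.
DoU = (2C + 2 + N − H − X)/2 = (2·8 + 2 + 0 − 8 − 0)/2 = 10/2 = 5.
(Structurally: 1 ring(s) + 4 π bond(s) = 5.)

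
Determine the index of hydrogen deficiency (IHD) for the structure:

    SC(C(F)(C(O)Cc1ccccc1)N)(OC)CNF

Molecular formula from the SMILES: C12H18F2N2O2S.
DoU = (2C + 2 + N − H − X)/2 = (2·12 + 2 + 2 − 18 − 2)/2 = 8/2 = 4.
(Structurally: 1 ring(s) + 3 π bond(s) = 4.)

4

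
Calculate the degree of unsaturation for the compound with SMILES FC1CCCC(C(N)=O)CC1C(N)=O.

Molecular formula from the SMILES: C9H15FN2O2.
DoU = (2C + 2 + N − H − X)/2 = (2·9 + 2 + 2 − 15 − 1)/2 = 6/2 = 3.
(Structurally: 1 ring(s) + 2 π bond(s) = 3.)

3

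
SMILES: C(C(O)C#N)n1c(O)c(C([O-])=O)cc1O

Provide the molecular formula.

C8H7N2O5-

Heavy atoms from the SMILES: 8 C, 2 N, 5 O.
Implicit hydrogens by atom environment:
  3 × C (aromatic): no H
  3 × O: 1 H each → 3
  2 × C: no H
  1 × C: 2 H
  1 × C (aromatic): 1 H
  1 × C: 1 H
  1 × N (aromatic): no H
  1 × N: no H
  1 × O: no H
  1 × O (charge -1): no H
  Total hydrogens = 7.
Net charge -1.
Molecular formula: C8H7N2O5-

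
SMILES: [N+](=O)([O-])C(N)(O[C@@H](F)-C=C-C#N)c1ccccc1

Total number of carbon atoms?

11

The symbol for carbon appears 11 times in the SMILES. Lowercase c denotes aromatic carbon and counts toward C.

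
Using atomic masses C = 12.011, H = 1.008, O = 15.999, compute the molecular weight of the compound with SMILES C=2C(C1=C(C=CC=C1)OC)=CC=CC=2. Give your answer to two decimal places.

Molecular formula: C13H12O.
M = 13×12.011 + 12×1.008 + 1×15.999 = 184.24 g/mol.

184.24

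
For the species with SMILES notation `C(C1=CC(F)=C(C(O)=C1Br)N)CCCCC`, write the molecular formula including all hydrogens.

C12H17BrFNO

Heavy atoms from the SMILES: 1 Br, 12 C, 1 F, 1 N, 1 O.
Implicit hydrogens by atom environment:
  5 × C: 2 H each → 10
  5 × C (aromatic): no H
  1 × Br: no H
  1 × C: 3 H
  1 × C (aromatic): 1 H
  1 × F: no H
  1 × N: 2 H
  1 × O: 1 H
  Total hydrogens = 17.
Molecular formula: C12H17BrFNO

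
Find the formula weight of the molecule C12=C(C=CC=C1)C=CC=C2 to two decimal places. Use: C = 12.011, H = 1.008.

Molecular formula: C10H8.
M = 10×12.011 + 8×1.008 = 128.17 g/mol.

128.17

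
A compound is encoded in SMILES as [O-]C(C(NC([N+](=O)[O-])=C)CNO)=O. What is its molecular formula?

C5H8N3O5-

Heavy atoms from the SMILES: 5 C, 3 N, 5 O.
Implicit hydrogens by atom environment:
  2 × C: 2 H each → 4
  2 × C: no H
  2 × N: 1 H each → 2
  2 × O: no H
  2 × O (charge -1): no H
  1 × C: 1 H
  1 × N (charge +1): no H
  1 × O: 1 H
  Total hydrogens = 8.
Net charge -1.
Molecular formula: C5H8N3O5-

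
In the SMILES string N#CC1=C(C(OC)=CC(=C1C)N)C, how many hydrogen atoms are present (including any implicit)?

12

Hydrogens are implicit in SMILES; fill each atom to its normal valence:
  5 × C (aromatic): no H
  3 × C: 3 H each → 9
  1 × C (aromatic): 1 H
  1 × C: no H
  1 × N: 2 H
  1 × N: no H
  1 × O: no H
  Total hydrogens = 12.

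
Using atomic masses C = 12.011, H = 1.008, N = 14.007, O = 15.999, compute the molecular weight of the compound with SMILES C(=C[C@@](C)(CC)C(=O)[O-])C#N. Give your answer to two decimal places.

152.17

Molecular formula: C8H10NO2-.
M = 8×12.011 + 10×1.008 + 1×14.007 + 2×15.999 = 152.17 g/mol.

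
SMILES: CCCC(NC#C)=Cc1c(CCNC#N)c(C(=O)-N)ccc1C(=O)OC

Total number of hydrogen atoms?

Hydrogens are implicit in SMILES; fill each atom to its normal valence:
  5 × C: no H
  4 × C: 2 H each → 8
  4 × C (aromatic): no H
  3 × O: no H
  2 × C: 3 H each → 6
  2 × C (aromatic): 1 H each → 2
  2 × C: 1 H each → 2
  2 × N: 1 H each → 2
  1 × N: 2 H
  1 × N: no H
  Total hydrogens = 22.

22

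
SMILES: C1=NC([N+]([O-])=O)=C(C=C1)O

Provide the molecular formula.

Heavy atoms from the SMILES: 5 C, 2 N, 3 O.
Implicit hydrogens by atom environment:
  3 × C (aromatic): 1 H each → 3
  2 × C (aromatic): no H
  1 × N (aromatic): no H
  1 × N (charge +1): no H
  1 × O: 1 H
  1 × O: no H
  1 × O (charge -1): no H
  Total hydrogens = 4.
Molecular formula: C5H4N2O3

C5H4N2O3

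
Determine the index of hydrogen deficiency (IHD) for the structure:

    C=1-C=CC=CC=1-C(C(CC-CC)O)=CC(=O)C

6

Molecular formula from the SMILES: C15H20O2.
DoU = (2C + 2 + N − H − X)/2 = (2·15 + 2 + 0 − 20 − 0)/2 = 12/2 = 6.
(Structurally: 1 ring(s) + 5 π bond(s) = 6.)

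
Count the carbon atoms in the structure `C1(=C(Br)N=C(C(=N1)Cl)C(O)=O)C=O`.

6

The symbol for carbon appears 6 times in the SMILES. (Cl is a single chlorine, not C + l.)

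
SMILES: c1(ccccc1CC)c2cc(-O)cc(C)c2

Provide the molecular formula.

C15H16O

Heavy atoms from the SMILES: 15 C, 1 O.
Implicit hydrogens by atom environment:
  7 × C (aromatic): 1 H each → 7
  5 × C (aromatic): no H
  2 × C: 3 H each → 6
  1 × C: 2 H
  1 × O: 1 H
  Total hydrogens = 16.
Molecular formula: C15H16O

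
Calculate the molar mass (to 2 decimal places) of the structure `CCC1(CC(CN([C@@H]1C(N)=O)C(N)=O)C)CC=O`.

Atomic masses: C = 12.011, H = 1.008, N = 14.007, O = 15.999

255.32

Molecular formula: C12H21N3O3.
M = 12×12.011 + 21×1.008 + 3×14.007 + 3×15.999 = 255.32 g/mol.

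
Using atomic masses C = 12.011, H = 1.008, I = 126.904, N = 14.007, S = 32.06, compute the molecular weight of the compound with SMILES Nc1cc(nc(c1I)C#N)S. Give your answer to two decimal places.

277.08

Molecular formula: C6H4IN3S.
M = 6×12.011 + 4×1.008 + 1×126.904 + 3×14.007 + 1×32.06 = 277.08 g/mol.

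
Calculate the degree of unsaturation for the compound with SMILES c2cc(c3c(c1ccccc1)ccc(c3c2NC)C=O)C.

Molecular formula from the SMILES: C19H17NO.
DoU = (2C + 2 + N − H − X)/2 = (2·19 + 2 + 1 − 17 − 0)/2 = 24/2 = 12.
(Structurally: 3 ring(s) + 9 π bond(s) = 12.)

12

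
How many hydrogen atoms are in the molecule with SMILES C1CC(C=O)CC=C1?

Hydrogens are implicit in SMILES; fill each atom to its normal valence:
  4 × C: 1 H each → 4
  3 × C: 2 H each → 6
  1 × O: no H
  Total hydrogens = 10.

10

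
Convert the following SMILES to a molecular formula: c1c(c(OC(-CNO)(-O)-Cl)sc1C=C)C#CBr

C10H9BrClNO3S

Heavy atoms from the SMILES: 1 Br, 10 C, 1 Cl, 1 N, 3 O, 1 S.
Implicit hydrogens by atom environment:
  3 × C (aromatic): no H
  3 × C: no H
  2 × C: 2 H each → 4
  2 × O: 1 H each → 2
  1 × Br: no H
  1 × C (aromatic): 1 H
  1 × C: 1 H
  1 × Cl: no H
  1 × N: 1 H
  1 × O: no H
  1 × S (aromatic): no H
  Total hydrogens = 9.
Molecular formula: C10H9BrClNO3S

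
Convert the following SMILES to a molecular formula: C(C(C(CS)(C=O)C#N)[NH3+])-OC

C7H13N2O2S+

Heavy atoms from the SMILES: 7 C, 2 N, 2 O, 1 S.
Implicit hydrogens by atom environment:
  2 × C: 2 H each → 4
  2 × C: 1 H each → 2
  2 × C: no H
  2 × O: no H
  1 × C: 3 H
  1 × N (charge +1): 3 H
  1 × N: no H
  1 × S: 1 H
  Total hydrogens = 13.
Net charge +1.
Molecular formula: C7H13N2O2S+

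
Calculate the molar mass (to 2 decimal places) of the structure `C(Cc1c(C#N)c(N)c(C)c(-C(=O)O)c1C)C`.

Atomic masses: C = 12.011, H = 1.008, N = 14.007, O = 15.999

232.28

Molecular formula: C13H16N2O2.
M = 13×12.011 + 16×1.008 + 2×14.007 + 2×15.999 = 232.28 g/mol.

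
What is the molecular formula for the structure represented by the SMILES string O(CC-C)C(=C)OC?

C6H12O2

Heavy atoms from the SMILES: 6 C, 2 O.
Implicit hydrogens by atom environment:
  3 × C: 2 H each → 6
  2 × C: 3 H each → 6
  2 × O: no H
  1 × C: no H
  Total hydrogens = 12.
Molecular formula: C6H12O2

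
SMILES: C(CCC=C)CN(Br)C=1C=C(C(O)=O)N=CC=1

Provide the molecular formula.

Heavy atoms from the SMILES: 1 Br, 12 C, 2 N, 2 O.
Implicit hydrogens by atom environment:
  5 × C: 2 H each → 10
  3 × C (aromatic): 1 H each → 3
  2 × C (aromatic): no H
  1 × Br: no H
  1 × C: 1 H
  1 × C: no H
  1 × N (aromatic): no H
  1 × N: no H
  1 × O: 1 H
  1 × O: no H
  Total hydrogens = 15.
Molecular formula: C12H15BrN2O2

C12H15BrN2O2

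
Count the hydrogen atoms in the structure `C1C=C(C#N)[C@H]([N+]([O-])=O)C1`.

Hydrogens are implicit in SMILES; fill each atom to its normal valence:
  2 × C: 2 H each → 4
  2 × C: 1 H each → 2
  2 × C: no H
  1 × N: no H
  1 × N (charge +1): no H
  1 × O: no H
  1 × O (charge -1): no H
  Total hydrogens = 6.

6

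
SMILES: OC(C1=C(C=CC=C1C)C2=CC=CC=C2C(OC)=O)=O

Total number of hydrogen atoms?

Hydrogens are implicit in SMILES; fill each atom to its normal valence:
  7 × C (aromatic): 1 H each → 7
  5 × C (aromatic): no H
  3 × O: no H
  2 × C: 3 H each → 6
  2 × C: no H
  1 × O: 1 H
  Total hydrogens = 14.

14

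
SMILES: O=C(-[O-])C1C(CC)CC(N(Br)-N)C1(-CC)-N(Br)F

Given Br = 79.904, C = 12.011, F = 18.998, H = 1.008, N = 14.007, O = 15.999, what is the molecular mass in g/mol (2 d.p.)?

Molecular formula: C10H17Br2FN3O2-.
M = 2×79.904 + 10×12.011 + 1×18.998 + 17×1.008 + 3×14.007 + 2×15.999 = 390.07 g/mol.

390.07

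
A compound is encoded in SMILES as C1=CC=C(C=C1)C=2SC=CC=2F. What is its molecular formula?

C10H7FS

Heavy atoms from the SMILES: 10 C, 1 F, 1 S.
Implicit hydrogens by atom environment:
  7 × C (aromatic): 1 H each → 7
  3 × C (aromatic): no H
  1 × F: no H
  1 × S (aromatic): no H
  Total hydrogens = 7.
Molecular formula: C10H7FS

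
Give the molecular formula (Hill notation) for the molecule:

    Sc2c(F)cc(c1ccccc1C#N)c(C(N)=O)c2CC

C16H13FN2OS

Heavy atoms from the SMILES: 16 C, 1 F, 2 N, 1 O, 1 S.
Implicit hydrogens by atom environment:
  7 × C (aromatic): no H
  5 × C (aromatic): 1 H each → 5
  2 × C: no H
  1 × C: 3 H
  1 × C: 2 H
  1 × F: no H
  1 × N: 2 H
  1 × N: no H
  1 × O: no H
  1 × S: 1 H
  Total hydrogens = 13.
Molecular formula: C16H13FN2OS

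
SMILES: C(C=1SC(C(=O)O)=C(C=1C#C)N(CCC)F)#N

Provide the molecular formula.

C11H9FN2O2S

Heavy atoms from the SMILES: 11 C, 1 F, 2 N, 2 O, 1 S.
Implicit hydrogens by atom environment:
  4 × C (aromatic): no H
  3 × C: no H
  2 × C: 2 H each → 4
  2 × N: no H
  1 × C: 3 H
  1 × C: 1 H
  1 × F: no H
  1 × O: 1 H
  1 × O: no H
  1 × S (aromatic): no H
  Total hydrogens = 9.
Molecular formula: C11H9FN2O2S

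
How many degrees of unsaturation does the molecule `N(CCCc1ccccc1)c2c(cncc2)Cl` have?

Molecular formula from the SMILES: C14H15ClN2.
DoU = (2C + 2 + N − H − X)/2 = (2·14 + 2 + 2 − 15 − 1)/2 = 16/2 = 8.
(Structurally: 2 ring(s) + 6 π bond(s) = 8.)

8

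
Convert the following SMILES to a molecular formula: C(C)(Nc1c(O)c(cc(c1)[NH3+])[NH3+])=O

[C8H13N3O2]2+

Heavy atoms from the SMILES: 8 C, 3 N, 2 O.
Implicit hydrogens by atom environment:
  4 × C (aromatic): no H
  2 × C (aromatic): 1 H each → 2
  2 × N (charge +1): 3 H each → 6
  1 × C: 3 H
  1 × C: no H
  1 × N: 1 H
  1 × O: 1 H
  1 × O: no H
  Total hydrogens = 13.
Net charge +2.
Molecular formula: [C8H13N3O2]2+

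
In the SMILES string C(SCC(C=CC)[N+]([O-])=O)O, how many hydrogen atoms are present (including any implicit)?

11

Hydrogens are implicit in SMILES; fill each atom to its normal valence:
  3 × C: 1 H each → 3
  2 × C: 2 H each → 4
  1 × C: 3 H
  1 × N (charge +1): no H
  1 × O: 1 H
  1 × O: no H
  1 × O (charge -1): no H
  1 × S: no H
  Total hydrogens = 11.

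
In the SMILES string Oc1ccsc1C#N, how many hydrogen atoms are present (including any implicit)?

3

Hydrogens are implicit in SMILES; fill each atom to its normal valence:
  2 × C (aromatic): 1 H each → 2
  2 × C (aromatic): no H
  1 × C: no H
  1 × N: no H
  1 × O: 1 H
  1 × S (aromatic): no H
  Total hydrogens = 3.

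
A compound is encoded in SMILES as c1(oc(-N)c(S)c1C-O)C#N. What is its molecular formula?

Heavy atoms from the SMILES: 6 C, 2 N, 2 O, 1 S.
Implicit hydrogens by atom environment:
  4 × C (aromatic): no H
  1 × C: 2 H
  1 × C: no H
  1 × N: 2 H
  1 × N: no H
  1 × O: 1 H
  1 × O (aromatic): no H
  1 × S: 1 H
  Total hydrogens = 6.
Molecular formula: C6H6N2O2S

C6H6N2O2S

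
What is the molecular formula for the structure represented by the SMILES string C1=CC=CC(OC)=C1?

Heavy atoms from the SMILES: 7 C, 1 O.
Implicit hydrogens by atom environment:
  5 × C (aromatic): 1 H each → 5
  1 × C: 3 H
  1 × C (aromatic): no H
  1 × O: no H
  Total hydrogens = 8.
Molecular formula: C7H8O

C7H8O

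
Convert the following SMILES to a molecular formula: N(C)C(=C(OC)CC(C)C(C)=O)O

Heavy atoms from the SMILES: 9 C, 1 N, 3 O.
Implicit hydrogens by atom environment:
  4 × C: 3 H each → 12
  3 × C: no H
  2 × O: no H
  1 × C: 2 H
  1 × C: 1 H
  1 × N: 1 H
  1 × O: 1 H
  Total hydrogens = 17.
Molecular formula: C9H17NO3

C9H17NO3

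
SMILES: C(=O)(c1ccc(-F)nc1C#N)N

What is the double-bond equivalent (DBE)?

7

Molecular formula from the SMILES: C7H4FN3O.
DoU = (2C + 2 + N − H − X)/2 = (2·7 + 2 + 3 − 4 − 1)/2 = 14/2 = 7.
(Structurally: 1 ring(s) + 6 π bond(s) = 7.)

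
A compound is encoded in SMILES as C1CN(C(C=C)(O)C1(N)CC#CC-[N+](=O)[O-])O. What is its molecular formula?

C10H15N3O4

Heavy atoms from the SMILES: 10 C, 3 N, 4 O.
Implicit hydrogens by atom environment:
  5 × C: 2 H each → 10
  4 × C: no H
  2 × O: 1 H each → 2
  1 × C: 1 H
  1 × N: 2 H
  1 × N: no H
  1 × N (charge +1): no H
  1 × O: no H
  1 × O (charge -1): no H
  Total hydrogens = 15.
Molecular formula: C10H15N3O4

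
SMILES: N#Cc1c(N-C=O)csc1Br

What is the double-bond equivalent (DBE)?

Molecular formula from the SMILES: C6H3BrN2OS.
DoU = (2C + 2 + N − H − X)/2 = (2·6 + 2 + 2 − 3 − 1)/2 = 12/2 = 6.
(Structurally: 1 ring(s) + 5 π bond(s) = 6.)

6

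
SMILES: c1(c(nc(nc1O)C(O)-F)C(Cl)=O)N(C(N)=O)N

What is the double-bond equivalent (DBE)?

Molecular formula from the SMILES: C7H7ClFN5O4.
DoU = (2C + 2 + N − H − X)/2 = (2·7 + 2 + 5 − 7 − 2)/2 = 12/2 = 6.
(Structurally: 1 ring(s) + 5 π bond(s) = 6.)

6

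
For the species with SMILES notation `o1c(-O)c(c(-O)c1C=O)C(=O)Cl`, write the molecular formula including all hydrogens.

C6H3ClO5

Heavy atoms from the SMILES: 6 C, 1 Cl, 5 O.
Implicit hydrogens by atom environment:
  4 × C (aromatic): no H
  2 × O: 1 H each → 2
  2 × O: no H
  1 × C: 1 H
  1 × C: no H
  1 × Cl: no H
  1 × O (aromatic): no H
  Total hydrogens = 3.
Molecular formula: C6H3ClO5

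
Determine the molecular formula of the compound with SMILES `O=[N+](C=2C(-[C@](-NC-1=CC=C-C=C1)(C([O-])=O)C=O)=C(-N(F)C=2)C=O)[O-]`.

C14H9FN3O6-

Heavy atoms from the SMILES: 14 C, 1 F, 3 N, 6 O.
Implicit hydrogens by atom environment:
  6 × C (aromatic): 1 H each → 6
  4 × C (aromatic): no H
  4 × O: no H
  2 × C: 1 H each → 2
  2 × C: no H
  2 × O (charge -1): no H
  1 × F: no H
  1 × N: 1 H
  1 × N (aromatic): no H
  1 × N (charge +1): no H
  Total hydrogens = 9.
Net charge -1.
Molecular formula: C14H9FN3O6-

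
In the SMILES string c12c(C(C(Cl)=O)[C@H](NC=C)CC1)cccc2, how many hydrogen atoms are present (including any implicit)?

Hydrogens are implicit in SMILES; fill each atom to its normal valence:
  4 × C (aromatic): 1 H each → 4
  3 × C: 2 H each → 6
  3 × C: 1 H each → 3
  2 × C (aromatic): no H
  1 × C: no H
  1 × Cl: no H
  1 × N: 1 H
  1 × O: no H
  Total hydrogens = 14.

14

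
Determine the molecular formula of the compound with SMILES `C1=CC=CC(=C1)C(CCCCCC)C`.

Heavy atoms from the SMILES: 14 C.
Implicit hydrogens by atom environment:
  5 × C: 2 H each → 10
  5 × C (aromatic): 1 H each → 5
  2 × C: 3 H each → 6
  1 × C: 1 H
  1 × C (aromatic): no H
  Total hydrogens = 22.
Molecular formula: C14H22

C14H22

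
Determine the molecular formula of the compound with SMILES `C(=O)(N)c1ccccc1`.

C7H7NO

Heavy atoms from the SMILES: 7 C, 1 N, 1 O.
Implicit hydrogens by atom environment:
  5 × C (aromatic): 1 H each → 5
  1 × C (aromatic): no H
  1 × C: no H
  1 × N: 2 H
  1 × O: no H
  Total hydrogens = 7.
Molecular formula: C7H7NO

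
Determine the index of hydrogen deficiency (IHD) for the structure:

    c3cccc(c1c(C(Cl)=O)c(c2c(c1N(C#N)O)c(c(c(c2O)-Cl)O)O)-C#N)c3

Molecular formula from the SMILES: C19H9Cl2N3O5.
DoU = (2C + 2 + N − H − X)/2 = (2·19 + 2 + 3 − 9 − 2)/2 = 32/2 = 16.
(Structurally: 3 ring(s) + 13 π bond(s) = 16.)

16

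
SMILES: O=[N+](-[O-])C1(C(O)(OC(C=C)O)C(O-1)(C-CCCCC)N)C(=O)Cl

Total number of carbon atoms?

13

The symbol for carbon appears 13 times in the SMILES. (Cl is a single chlorine, not C + l.)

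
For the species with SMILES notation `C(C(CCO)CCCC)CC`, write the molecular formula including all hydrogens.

Heavy atoms from the SMILES: 10 C, 1 O.
Implicit hydrogens by atom environment:
  7 × C: 2 H each → 14
  2 × C: 3 H each → 6
  1 × C: 1 H
  1 × O: 1 H
  Total hydrogens = 22.
Molecular formula: C10H22O

C10H22O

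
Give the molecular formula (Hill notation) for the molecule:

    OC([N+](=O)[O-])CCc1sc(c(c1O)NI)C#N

C8H8IN3O4S

Heavy atoms from the SMILES: 8 C, 1 I, 3 N, 4 O, 1 S.
Implicit hydrogens by atom environment:
  4 × C (aromatic): no H
  2 × C: 2 H each → 4
  2 × O: 1 H each → 2
  1 × C: 1 H
  1 × C: no H
  1 × I: no H
  1 × N: 1 H
  1 × N: no H
  1 × N (charge +1): no H
  1 × O: no H
  1 × O (charge -1): no H
  1 × S (aromatic): no H
  Total hydrogens = 8.
Molecular formula: C8H8IN3O4S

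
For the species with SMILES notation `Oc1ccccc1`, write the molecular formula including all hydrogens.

Heavy atoms from the SMILES: 6 C, 1 O.
Implicit hydrogens by atom environment:
  5 × C (aromatic): 1 H each → 5
  1 × C (aromatic): no H
  1 × O: 1 H
  Total hydrogens = 6.
Molecular formula: C6H6O

C6H6O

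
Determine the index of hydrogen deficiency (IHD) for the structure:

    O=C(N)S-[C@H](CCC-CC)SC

1

Molecular formula from the SMILES: C8H17NOS2.
DoU = (2C + 2 + N − H − X)/2 = (2·8 + 2 + 1 − 17 − 0)/2 = 2/2 = 1.
(Structurally: 0 ring(s) + 1 π bond(s) = 1.)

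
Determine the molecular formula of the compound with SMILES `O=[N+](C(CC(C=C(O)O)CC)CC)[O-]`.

Heavy atoms from the SMILES: 9 C, 1 N, 4 O.
Implicit hydrogens by atom environment:
  3 × C: 2 H each → 6
  3 × C: 1 H each → 3
  2 × C: 3 H each → 6
  2 × O: 1 H each → 2
  1 × C: no H
  1 × N (charge +1): no H
  1 × O: no H
  1 × O (charge -1): no H
  Total hydrogens = 17.
Molecular formula: C9H17NO4

C9H17NO4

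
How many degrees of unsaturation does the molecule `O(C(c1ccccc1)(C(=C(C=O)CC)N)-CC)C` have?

6

Molecular formula from the SMILES: C15H21NO2.
DoU = (2C + 2 + N − H − X)/2 = (2·15 + 2 + 1 − 21 − 0)/2 = 12/2 = 6.
(Structurally: 1 ring(s) + 5 π bond(s) = 6.)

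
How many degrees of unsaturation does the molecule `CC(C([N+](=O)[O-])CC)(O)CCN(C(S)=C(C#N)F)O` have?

4

Molecular formula from the SMILES: C10H16FN3O4S.
DoU = (2C + 2 + N − H − X)/2 = (2·10 + 2 + 3 − 16 − 1)/2 = 8/2 = 4.
(Structurally: 0 ring(s) + 4 π bond(s) = 4.)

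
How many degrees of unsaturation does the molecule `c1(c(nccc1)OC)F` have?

Molecular formula from the SMILES: C6H6FNO.
DoU = (2C + 2 + N − H − X)/2 = (2·6 + 2 + 1 − 6 − 1)/2 = 8/2 = 4.
(Structurally: 1 ring(s) + 3 π bond(s) = 4.)

4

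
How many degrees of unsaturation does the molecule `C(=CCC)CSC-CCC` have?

1

Molecular formula from the SMILES: C9H18S.
DoU = (2C + 2 + N − H − X)/2 = (2·9 + 2 + 0 − 18 − 0)/2 = 2/2 = 1.
(Structurally: 0 ring(s) + 1 π bond(s) = 1.)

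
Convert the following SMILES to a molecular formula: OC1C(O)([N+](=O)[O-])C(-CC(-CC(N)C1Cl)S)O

C8H15ClN2O5S

Heavy atoms from the SMILES: 8 C, 1 Cl, 2 N, 5 O, 1 S.
Implicit hydrogens by atom environment:
  5 × C: 1 H each → 5
  3 × O: 1 H each → 3
  2 × C: 2 H each → 4
  1 × C: no H
  1 × Cl: no H
  1 × N: 2 H
  1 × N (charge +1): no H
  1 × O: no H
  1 × O (charge -1): no H
  1 × S: 1 H
  Total hydrogens = 15.
Molecular formula: C8H15ClN2O5S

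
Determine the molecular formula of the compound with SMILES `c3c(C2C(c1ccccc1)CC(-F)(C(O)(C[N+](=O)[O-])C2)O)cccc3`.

C19H20FNO4

Heavy atoms from the SMILES: 19 C, 1 F, 1 N, 4 O.
Implicit hydrogens by atom environment:
  10 × C (aromatic): 1 H each → 10
  3 × C: 2 H each → 6
  2 × C: 1 H each → 2
  2 × C: no H
  2 × C (aromatic): no H
  2 × O: 1 H each → 2
  1 × F: no H
  1 × N (charge +1): no H
  1 × O: no H
  1 × O (charge -1): no H
  Total hydrogens = 20.
Molecular formula: C19H20FNO4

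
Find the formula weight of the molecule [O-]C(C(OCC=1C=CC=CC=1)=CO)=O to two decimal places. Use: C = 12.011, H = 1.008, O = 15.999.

193.18

Molecular formula: C10H9O4-.
M = 10×12.011 + 9×1.008 + 4×15.999 = 193.18 g/mol.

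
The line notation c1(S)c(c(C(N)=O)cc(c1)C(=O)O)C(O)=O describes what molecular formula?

C9H7NO5S

Heavy atoms from the SMILES: 9 C, 1 N, 5 O, 1 S.
Implicit hydrogens by atom environment:
  4 × C (aromatic): no H
  3 × C: no H
  3 × O: no H
  2 × C (aromatic): 1 H each → 2
  2 × O: 1 H each → 2
  1 × N: 2 H
  1 × S: 1 H
  Total hydrogens = 7.
Molecular formula: C9H7NO5S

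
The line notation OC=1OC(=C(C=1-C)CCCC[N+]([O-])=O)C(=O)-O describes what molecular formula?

C10H13NO6

Heavy atoms from the SMILES: 10 C, 1 N, 6 O.
Implicit hydrogens by atom environment:
  4 × C: 2 H each → 8
  4 × C (aromatic): no H
  2 × O: 1 H each → 2
  2 × O: no H
  1 × C: 3 H
  1 × C: no H
  1 × N (charge +1): no H
  1 × O (aromatic): no H
  1 × O (charge -1): no H
  Total hydrogens = 13.
Molecular formula: C10H13NO6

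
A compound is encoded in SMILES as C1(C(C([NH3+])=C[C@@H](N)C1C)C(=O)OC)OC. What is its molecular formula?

Heavy atoms from the SMILES: 10 C, 2 N, 3 O.
Implicit hydrogens by atom environment:
  5 × C: 1 H each → 5
  3 × C: 3 H each → 9
  3 × O: no H
  2 × C: no H
  1 × N (charge +1): 3 H
  1 × N: 2 H
  Total hydrogens = 19.
Net charge +1.
Molecular formula: C10H19N2O3+

C10H19N2O3+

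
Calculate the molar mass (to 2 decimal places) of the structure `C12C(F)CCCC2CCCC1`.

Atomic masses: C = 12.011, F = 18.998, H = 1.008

156.24

Molecular formula: C10H17F.
M = 10×12.011 + 1×18.998 + 17×1.008 = 156.24 g/mol.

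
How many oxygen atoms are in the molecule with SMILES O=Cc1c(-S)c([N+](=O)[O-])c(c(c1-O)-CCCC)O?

5

The symbol for oxygen appears 5 times in the SMILES.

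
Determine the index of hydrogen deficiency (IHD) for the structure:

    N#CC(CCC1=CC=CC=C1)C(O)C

6

Molecular formula from the SMILES: C12H15NO.
DoU = (2C + 2 + N − H − X)/2 = (2·12 + 2 + 1 − 15 − 0)/2 = 12/2 = 6.
(Structurally: 1 ring(s) + 5 π bond(s) = 6.)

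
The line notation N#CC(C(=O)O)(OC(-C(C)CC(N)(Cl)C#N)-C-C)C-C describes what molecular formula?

Heavy atoms from the SMILES: 13 C, 1 Cl, 3 N, 3 O.
Implicit hydrogens by atom environment:
  5 × C: no H
  3 × C: 3 H each → 9
  3 × C: 2 H each → 6
  2 × C: 1 H each → 2
  2 × N: no H
  2 × O: no H
  1 × Cl: no H
  1 × N: 2 H
  1 × O: 1 H
  Total hydrogens = 20.
Molecular formula: C13H20ClN3O3

C13H20ClN3O3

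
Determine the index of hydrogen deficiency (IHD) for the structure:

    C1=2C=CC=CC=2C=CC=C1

Molecular formula from the SMILES: C10H8.
DoU = (2C + 2 + N − H − X)/2 = (2·10 + 2 + 0 − 8 − 0)/2 = 14/2 = 7.
(Structurally: 2 ring(s) + 5 π bond(s) = 7.)

7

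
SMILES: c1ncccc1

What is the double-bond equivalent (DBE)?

Molecular formula from the SMILES: C5H5N.
DoU = (2C + 2 + N − H − X)/2 = (2·5 + 2 + 1 − 5 − 0)/2 = 8/2 = 4.
(Structurally: 1 ring(s) + 3 π bond(s) = 4.)

4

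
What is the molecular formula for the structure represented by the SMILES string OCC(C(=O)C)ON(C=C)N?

Heavy atoms from the SMILES: 6 C, 2 N, 3 O.
Implicit hydrogens by atom environment:
  2 × C: 2 H each → 4
  2 × C: 1 H each → 2
  2 × O: no H
  1 × C: 3 H
  1 × C: no H
  1 × N: 2 H
  1 × N: no H
  1 × O: 1 H
  Total hydrogens = 12.
Molecular formula: C6H12N2O3

C6H12N2O3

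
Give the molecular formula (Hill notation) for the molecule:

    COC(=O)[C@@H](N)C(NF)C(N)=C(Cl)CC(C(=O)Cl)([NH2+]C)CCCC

Heavy atoms from the SMILES: 14 C, 2 Cl, 1 F, 4 N, 3 O.
Implicit hydrogens by atom environment:
  5 × C: no H
  4 × C: 2 H each → 8
  3 × C: 3 H each → 9
  3 × O: no H
  2 × C: 1 H each → 2
  2 × Cl: no H
  2 × N: 2 H each → 4
  1 × F: no H
  1 × N (charge +1): 2 H
  1 × N: 1 H
  Total hydrogens = 26.
Net charge +1.
Molecular formula: C14H26Cl2FN4O3+

C14H26Cl2FN4O3+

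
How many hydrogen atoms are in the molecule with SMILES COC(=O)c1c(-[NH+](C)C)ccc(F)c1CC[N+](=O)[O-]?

Hydrogens are implicit in SMILES; fill each atom to its normal valence:
  4 × C (aromatic): no H
  3 × C: 3 H each → 9
  3 × O: no H
  2 × C: 2 H each → 4
  2 × C (aromatic): 1 H each → 2
  1 × C: no H
  1 × F: no H
  1 × N (charge +1): 1 H
  1 × N (charge +1): no H
  1 × O (charge -1): no H
  Total hydrogens = 16.

16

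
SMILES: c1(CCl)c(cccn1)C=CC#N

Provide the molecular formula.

Heavy atoms from the SMILES: 9 C, 1 Cl, 2 N.
Implicit hydrogens by atom environment:
  3 × C (aromatic): 1 H each → 3
  2 × C: 1 H each → 2
  2 × C (aromatic): no H
  1 × C: 2 H
  1 × C: no H
  1 × Cl: no H
  1 × N (aromatic): no H
  1 × N: no H
  Total hydrogens = 7.
Molecular formula: C9H7ClN2

C9H7ClN2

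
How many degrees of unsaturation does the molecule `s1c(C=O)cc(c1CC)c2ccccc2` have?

8

Molecular formula from the SMILES: C13H12OS.
DoU = (2C + 2 + N − H − X)/2 = (2·13 + 2 + 0 − 12 − 0)/2 = 16/2 = 8.
(Structurally: 2 ring(s) + 6 π bond(s) = 8.)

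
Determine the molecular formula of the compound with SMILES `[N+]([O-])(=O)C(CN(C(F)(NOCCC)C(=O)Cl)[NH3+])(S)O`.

Heavy atoms from the SMILES: 7 C, 1 Cl, 1 F, 4 N, 5 O, 1 S.
Implicit hydrogens by atom environment:
  3 × C: 2 H each → 6
  3 × C: no H
  3 × O: no H
  1 × C: 3 H
  1 × Cl: no H
  1 × F: no H
  1 × N (charge +1): 3 H
  1 × N: 1 H
  1 × N: no H
  1 × N (charge +1): no H
  1 × O: 1 H
  1 × O (charge -1): no H
  1 × S: 1 H
  Total hydrogens = 15.
Net charge +1.
Molecular formula: C7H15ClFN4O5S+

C7H15ClFN4O5S+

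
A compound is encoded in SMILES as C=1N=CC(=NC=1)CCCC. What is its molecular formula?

Heavy atoms from the SMILES: 8 C, 2 N.
Implicit hydrogens by atom environment:
  3 × C: 2 H each → 6
  3 × C (aromatic): 1 H each → 3
  2 × N (aromatic): no H
  1 × C: 3 H
  1 × C (aromatic): no H
  Total hydrogens = 12.
Molecular formula: C8H12N2

C8H12N2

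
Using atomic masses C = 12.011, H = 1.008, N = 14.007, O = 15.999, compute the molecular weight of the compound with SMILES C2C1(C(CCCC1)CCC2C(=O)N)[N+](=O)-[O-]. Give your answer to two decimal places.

226.28

Molecular formula: C11H18N2O3.
M = 11×12.011 + 18×1.008 + 2×14.007 + 3×15.999 = 226.28 g/mol.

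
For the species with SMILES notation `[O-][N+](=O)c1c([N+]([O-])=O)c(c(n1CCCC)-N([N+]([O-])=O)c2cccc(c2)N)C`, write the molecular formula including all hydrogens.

Heavy atoms from the SMILES: 15 C, 6 N, 6 O.
Implicit hydrogens by atom environment:
  6 × C (aromatic): no H
  4 × C (aromatic): 1 H each → 4
  3 × C: 2 H each → 6
  3 × N (charge +1): no H
  3 × O: no H
  3 × O (charge -1): no H
  2 × C: 3 H each → 6
  1 × N: 2 H
  1 × N (aromatic): no H
  1 × N: no H
  Total hydrogens = 18.
Molecular formula: C15H18N6O6

C15H18N6O6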